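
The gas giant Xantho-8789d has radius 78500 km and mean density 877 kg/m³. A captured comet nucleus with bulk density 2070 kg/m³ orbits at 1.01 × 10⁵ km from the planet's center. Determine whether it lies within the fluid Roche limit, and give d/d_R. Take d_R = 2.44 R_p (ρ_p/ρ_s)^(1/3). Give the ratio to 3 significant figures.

d_R = 2.44 × (78500 km) × (877/2070)^(1/3) = 1.439 × 10⁵ km
d/d_R = (1.01 × 10⁵) / (1.439 × 10⁵) = 0.702
Since d/d_R < 1, the body is inside the Roche limit.

inside; d/d_R ≈ 0.702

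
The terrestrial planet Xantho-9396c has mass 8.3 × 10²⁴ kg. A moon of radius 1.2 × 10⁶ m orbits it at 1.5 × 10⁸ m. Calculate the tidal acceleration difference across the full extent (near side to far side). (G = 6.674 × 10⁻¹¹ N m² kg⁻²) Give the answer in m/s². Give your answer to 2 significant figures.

7.9 × 10⁻⁴ m/s²

Δa = 4GMr/d³
   = 4 × (6.674 × 10⁻¹¹) × (8.3 × 10²⁴) × (1.2 × 10⁶) / (1.5 × 10⁸)³
   = 7.9 × 10⁻⁴ m/s²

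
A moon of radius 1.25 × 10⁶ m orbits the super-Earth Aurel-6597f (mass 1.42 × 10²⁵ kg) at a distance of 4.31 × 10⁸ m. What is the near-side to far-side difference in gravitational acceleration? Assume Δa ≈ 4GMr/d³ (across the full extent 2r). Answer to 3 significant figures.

5.92 × 10⁻⁵ m/s²

Δg = 4GMr/d³
   = 4 × (6.674 × 10⁻¹¹) × (1.42 × 10²⁵) × (1.25 × 10⁶) / (4.31 × 10⁸)³
   = 5.92 × 10⁻⁵ m/s²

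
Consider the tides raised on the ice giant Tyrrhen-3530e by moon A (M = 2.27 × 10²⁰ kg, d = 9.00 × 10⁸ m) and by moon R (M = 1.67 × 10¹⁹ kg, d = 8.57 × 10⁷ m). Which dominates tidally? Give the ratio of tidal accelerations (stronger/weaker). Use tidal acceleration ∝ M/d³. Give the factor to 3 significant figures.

Moon R, by a factor of ≈ 85.2

Compare M/d³ for the two perturbers:
Moon A: (2.27 × 10²⁰) / (9.00 × 10⁸)³ = 3.114 × 10⁻⁷
Moon R: (1.67 × 10¹⁹) / (8.57 × 10⁷)³ = 2.653 × 10⁻⁵
Ratio (larger/smaller) = 85.2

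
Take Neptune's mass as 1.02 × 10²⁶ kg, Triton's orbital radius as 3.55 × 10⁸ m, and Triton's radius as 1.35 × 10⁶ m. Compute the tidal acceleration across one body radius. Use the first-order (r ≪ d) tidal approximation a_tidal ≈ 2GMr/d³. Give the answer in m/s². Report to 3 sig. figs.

Differencing GM/(d−r)² and GM/d² to first order in r/d gives 2GMr/d³.
Δg = 2GMr/d³
   = 2 × (6.674 × 10⁻¹¹) × (1.02 × 10²⁶) × (1.35 × 10⁶) / (3.55 × 10⁸)³
   = 4.11 × 10⁻⁴ m/s²

4.11 × 10⁻⁴ m/s²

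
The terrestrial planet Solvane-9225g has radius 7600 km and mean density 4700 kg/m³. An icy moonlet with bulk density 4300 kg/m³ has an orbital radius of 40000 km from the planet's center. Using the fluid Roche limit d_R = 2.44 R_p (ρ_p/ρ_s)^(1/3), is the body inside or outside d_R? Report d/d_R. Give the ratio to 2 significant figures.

d_R = 2.44 × (7600 km) × (4700/4300)^(1/3) = 19100 km
d/d_R = (40000) / (19100) = 2.1
Since d/d_R > 1, the body is outside the Roche limit.

outside; d/d_R ≈ 2.1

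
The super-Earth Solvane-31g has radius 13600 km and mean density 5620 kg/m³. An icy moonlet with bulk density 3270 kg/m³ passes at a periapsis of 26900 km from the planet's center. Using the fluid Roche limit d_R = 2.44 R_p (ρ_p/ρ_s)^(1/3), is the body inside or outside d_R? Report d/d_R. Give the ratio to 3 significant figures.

inside; d/d_R ≈ 0.677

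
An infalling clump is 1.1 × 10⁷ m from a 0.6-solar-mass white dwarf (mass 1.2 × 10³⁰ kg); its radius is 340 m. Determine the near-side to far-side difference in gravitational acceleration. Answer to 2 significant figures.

8.2 × 10¹ m/s²

Δg = 4GMr/d³
   = 4 × (6.674 × 10⁻¹¹) × (1.2 × 10³⁰) × (340) / (1.1 × 10⁷)³
   = 8.2 × 10¹ m/s²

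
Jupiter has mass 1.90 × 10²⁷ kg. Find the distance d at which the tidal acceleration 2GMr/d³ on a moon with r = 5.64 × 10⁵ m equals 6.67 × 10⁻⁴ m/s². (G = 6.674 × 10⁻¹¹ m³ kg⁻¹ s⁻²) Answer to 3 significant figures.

2GMr/d³ = a_tidal  ⇒  d = (2GMr / a_tidal)^(1/3)
d = (2 × 6.674×10⁻¹¹ × (1.90 × 10²⁷) × (5.64 × 10⁵) / (6.67 × 10⁻⁴))^(1/3)
  = 5.99 × 10⁸ m

5.99 × 10⁸ m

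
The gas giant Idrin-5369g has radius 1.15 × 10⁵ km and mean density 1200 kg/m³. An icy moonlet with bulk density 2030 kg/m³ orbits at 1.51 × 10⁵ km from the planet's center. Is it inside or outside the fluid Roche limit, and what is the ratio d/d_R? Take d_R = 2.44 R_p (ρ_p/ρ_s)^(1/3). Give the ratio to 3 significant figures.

inside; d/d_R ≈ 0.641

d_R = 2.44 × (1.15 × 10⁵ km) × (1200/2030)^(1/3) = 2.355 × 10⁵ km
d/d_R = (1.51 × 10⁵) / (2.355 × 10⁵) = 0.641
Since d/d_R < 1, the body is inside the Roche limit.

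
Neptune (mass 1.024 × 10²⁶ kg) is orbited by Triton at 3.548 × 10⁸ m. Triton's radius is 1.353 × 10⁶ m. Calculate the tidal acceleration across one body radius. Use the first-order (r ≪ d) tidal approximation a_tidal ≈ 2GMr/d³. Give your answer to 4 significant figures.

Since r ≪ d, expand the inverse-square field across one radius to get the leading 2GMr/d³ term.
Δa = 2GMr/d³
   = 2 × (6.674 × 10⁻¹¹) × (1.024 × 10²⁶) × (1.353 × 10⁶) / (3.548 × 10⁸)³
   = 4.141 × 10⁻⁴ m/s²

4.141 × 10⁻⁴ m/s²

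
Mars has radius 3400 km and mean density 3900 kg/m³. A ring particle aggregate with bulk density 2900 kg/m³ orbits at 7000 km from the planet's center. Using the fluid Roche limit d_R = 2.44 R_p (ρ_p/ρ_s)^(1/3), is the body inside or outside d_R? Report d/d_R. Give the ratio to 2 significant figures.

d_R = 2.44 × (3400 km) × (3900/2900)^(1/3) = 9157 km
d/d_R = (7000) / (9157) = 0.76
Since d/d_R < 1, the body is inside the Roche limit.

inside; d/d_R ≈ 0.76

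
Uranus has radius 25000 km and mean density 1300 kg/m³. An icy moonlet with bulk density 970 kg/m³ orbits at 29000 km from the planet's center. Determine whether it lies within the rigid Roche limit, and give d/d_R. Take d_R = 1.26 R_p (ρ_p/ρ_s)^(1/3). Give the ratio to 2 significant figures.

inside; d/d_R ≈ 0.84

d_R = 1.26 × (25000 km) × (1300/970)^(1/3) = 34730 km
d/d_R = (29000) / (34730) = 0.84
Since d/d_R < 1, the body is inside the Roche limit.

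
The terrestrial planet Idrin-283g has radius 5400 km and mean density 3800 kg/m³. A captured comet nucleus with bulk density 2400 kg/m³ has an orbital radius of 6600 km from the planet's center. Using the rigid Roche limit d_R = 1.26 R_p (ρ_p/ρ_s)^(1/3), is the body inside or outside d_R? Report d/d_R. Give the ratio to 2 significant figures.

inside; d/d_R ≈ 0.83

d_R = 1.26 × (5400 km) × (3800/2400)^(1/3) = 7930 km
d/d_R = (6600) / (7930) = 0.83
Since d/d_R < 1, the body is inside the Roche limit.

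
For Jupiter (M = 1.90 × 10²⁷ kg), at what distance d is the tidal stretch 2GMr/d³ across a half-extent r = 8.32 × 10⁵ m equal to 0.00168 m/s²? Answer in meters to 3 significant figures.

5.01 × 10⁸ m

2GMr/d³ = a_tidal  ⇒  d = (2GMr / a_tidal)^(1/3)
d = (2 × 6.674×10⁻¹¹ × (1.90 × 10²⁷) × (8.32 × 10⁵) / (0.00168))^(1/3)
  = 5.01 × 10⁸ m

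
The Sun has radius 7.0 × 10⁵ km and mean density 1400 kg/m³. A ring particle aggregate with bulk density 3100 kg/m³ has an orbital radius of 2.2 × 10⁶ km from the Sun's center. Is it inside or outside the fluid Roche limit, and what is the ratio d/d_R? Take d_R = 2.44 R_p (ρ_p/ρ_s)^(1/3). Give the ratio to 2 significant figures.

d_R = 2.44 × (7.0 × 10⁵ km) × (1400/3100)^(1/3) = 1.310 × 10⁶ km
d/d_R = (2.2 × 10⁶) / (1.310 × 10⁶) = 1.7
Since d/d_R > 1, the body is outside the Roche limit.

outside; d/d_R ≈ 1.7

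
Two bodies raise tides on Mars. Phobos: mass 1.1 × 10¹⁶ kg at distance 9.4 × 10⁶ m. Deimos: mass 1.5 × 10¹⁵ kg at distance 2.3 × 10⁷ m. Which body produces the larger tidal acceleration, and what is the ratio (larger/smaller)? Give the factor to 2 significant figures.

The tide-raising term goes as M/d³ (the gradient of a 1/d² field).
Phobos: (1.1 × 10¹⁶) / (9.4 × 10⁶)³ = 1.324 × 10⁻⁵
Deimos: (1.5 × 10¹⁵) / (2.3 × 10⁷)³ = 1.233 × 10⁻⁷
Ratio (larger/smaller) = 110

Phobos, by a factor of ≈ 110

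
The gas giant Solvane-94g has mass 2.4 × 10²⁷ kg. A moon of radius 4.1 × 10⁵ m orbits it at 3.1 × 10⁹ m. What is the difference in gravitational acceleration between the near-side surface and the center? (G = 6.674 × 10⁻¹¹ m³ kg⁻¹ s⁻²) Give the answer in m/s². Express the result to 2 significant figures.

Δa = 2GMr/d³
   = 2 × (6.674 × 10⁻¹¹) × (2.4 × 10²⁷) × (4.1 × 10⁵) / (3.1 × 10⁹)³
   = 4.4 × 10⁻⁶ m/s²

4.4 × 10⁻⁶ m/s²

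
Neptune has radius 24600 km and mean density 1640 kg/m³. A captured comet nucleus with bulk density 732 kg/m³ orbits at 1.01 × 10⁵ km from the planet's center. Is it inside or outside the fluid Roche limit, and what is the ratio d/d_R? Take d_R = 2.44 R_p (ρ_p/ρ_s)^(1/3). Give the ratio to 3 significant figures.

outside; d/d_R ≈ 1.29

d_R = 2.44 × (24600 km) × (1640/732)^(1/3) = 78540 km
d/d_R = (1.01 × 10⁵) / (78540) = 1.29
Since d/d_R > 1, the body is outside the Roche limit.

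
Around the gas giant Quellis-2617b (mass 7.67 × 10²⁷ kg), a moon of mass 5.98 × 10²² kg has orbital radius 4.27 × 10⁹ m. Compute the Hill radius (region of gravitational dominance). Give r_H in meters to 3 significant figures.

5.87 × 10⁷ m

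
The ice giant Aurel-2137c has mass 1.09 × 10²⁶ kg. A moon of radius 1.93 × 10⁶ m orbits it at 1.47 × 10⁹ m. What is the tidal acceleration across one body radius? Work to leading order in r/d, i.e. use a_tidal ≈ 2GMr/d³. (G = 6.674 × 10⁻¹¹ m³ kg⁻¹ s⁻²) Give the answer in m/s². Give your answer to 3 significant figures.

a_tidal = 2GMr/d³
        = 2 × (6.674 × 10⁻¹¹) × (1.09 × 10²⁶) × (1.93 × 10⁶) / (1.47 × 10⁹)³
        = 8.84 × 10⁻⁶ m/s²

8.84 × 10⁻⁶ m/s²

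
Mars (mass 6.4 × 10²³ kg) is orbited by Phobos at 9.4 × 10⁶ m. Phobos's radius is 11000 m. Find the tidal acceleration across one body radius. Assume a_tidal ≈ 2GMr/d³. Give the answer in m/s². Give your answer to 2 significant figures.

1.1 × 10⁻³ m/s²

a_tidal = 2GMr/d³
        = 2 × (6.674 × 10⁻¹¹) × (6.4 × 10²³) × (11000) / (9.4 × 10⁶)³
        = 1.1 × 10⁻³ m/s²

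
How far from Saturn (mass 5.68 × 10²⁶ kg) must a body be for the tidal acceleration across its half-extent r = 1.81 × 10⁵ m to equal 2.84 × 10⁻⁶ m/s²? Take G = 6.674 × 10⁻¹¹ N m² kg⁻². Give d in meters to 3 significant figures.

1.69 × 10⁹ m

2GMr/d³ = a_tidal  ⇒  d = (2GMr / a_tidal)^(1/3)
d = (2 × 6.674×10⁻¹¹ × (5.68 × 10²⁶) × (1.81 × 10⁵) / (2.84 × 10⁻⁶))^(1/3)
  = 1.69 × 10⁹ m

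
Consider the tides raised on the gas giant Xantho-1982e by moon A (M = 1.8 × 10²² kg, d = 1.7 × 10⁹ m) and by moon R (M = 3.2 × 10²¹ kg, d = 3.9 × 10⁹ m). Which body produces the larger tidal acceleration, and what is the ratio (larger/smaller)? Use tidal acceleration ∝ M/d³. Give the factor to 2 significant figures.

Moon A, by a factor of ≈ 68

The tide-raising term goes as M/d³ (the gradient of a 1/d² field).
Moon A: (1.8 × 10²²) / (1.7 × 10⁹)³ = 3.664 × 10⁻⁶
Moon R: (3.2 × 10²¹) / (3.9 × 10⁹)³ = 5.395 × 10⁻⁸
Ratio (larger/smaller) = 68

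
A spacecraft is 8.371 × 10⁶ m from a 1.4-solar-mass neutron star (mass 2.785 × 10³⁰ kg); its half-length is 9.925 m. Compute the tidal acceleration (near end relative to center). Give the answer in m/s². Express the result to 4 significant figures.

6.290 m/s²

a_tidal = 2GMr/d³
        = 2 × (6.674 × 10⁻¹¹) × (2.785 × 10³⁰) × (9.925) / (8.371 × 10⁶)³
        = 6.290 m/s²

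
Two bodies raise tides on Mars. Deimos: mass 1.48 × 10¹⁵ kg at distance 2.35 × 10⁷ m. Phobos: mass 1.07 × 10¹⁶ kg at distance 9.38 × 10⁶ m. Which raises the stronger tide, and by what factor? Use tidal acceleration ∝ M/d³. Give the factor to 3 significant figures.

Tidal stretch scales as M/d³; compute that for each body.
Deimos: (1.48 × 10¹⁵) / (2.35 × 10⁷)³ = 1.140 × 10⁻⁷
Phobos: (1.07 × 10¹⁶) / (9.38 × 10⁶)³ = 1.297 × 10⁻⁵
Ratio (larger/smaller) = 114

Phobos, by a factor of ≈ 114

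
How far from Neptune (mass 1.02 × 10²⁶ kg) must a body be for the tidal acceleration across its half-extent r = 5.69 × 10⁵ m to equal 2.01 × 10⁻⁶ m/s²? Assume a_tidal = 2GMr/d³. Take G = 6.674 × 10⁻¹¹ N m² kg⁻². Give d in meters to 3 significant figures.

2GMr/d³ = a_tidal  ⇒  d = (2GMr / a_tidal)^(1/3)
d = (2 × 6.674×10⁻¹¹ × (1.02 × 10²⁶) × (5.69 × 10⁵) / (2.01 × 10⁻⁶))^(1/3)
  = 1.57 × 10⁹ m

1.57 × 10⁹ m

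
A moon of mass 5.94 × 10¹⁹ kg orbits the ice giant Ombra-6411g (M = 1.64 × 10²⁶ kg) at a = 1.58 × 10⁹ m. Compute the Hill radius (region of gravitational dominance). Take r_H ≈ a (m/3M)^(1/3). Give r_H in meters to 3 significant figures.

7.81 × 10⁶ m

r_H ≈ a (m/3M)^(1/3)
    = (1.58 × 10⁹) × (5.94 × 10¹⁹ / (3 × 1.64 × 10²⁶))^(1/3)
    = 7.81 × 10⁶ m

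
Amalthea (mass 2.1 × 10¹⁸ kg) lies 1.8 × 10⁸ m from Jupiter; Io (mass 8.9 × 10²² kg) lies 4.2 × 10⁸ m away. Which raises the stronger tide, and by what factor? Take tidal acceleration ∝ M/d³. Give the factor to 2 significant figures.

Io, by a factor of ≈ 3300

The tide-raising term goes as M/d³ (the gradient of a 1/d² field).
Amalthea: (2.1 × 10¹⁸) / (1.8 × 10⁸)³ = 3.601 × 10⁻⁷
Io: (8.9 × 10²²) / (4.2 × 10⁸)³ = 1.201 × 10⁻³
Ratio (larger/smaller) = 3300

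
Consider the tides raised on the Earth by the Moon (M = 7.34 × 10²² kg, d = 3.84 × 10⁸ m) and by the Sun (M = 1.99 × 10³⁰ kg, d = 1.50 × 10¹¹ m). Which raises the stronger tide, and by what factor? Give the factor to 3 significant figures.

Tidal stretch scales as M/d³; compute that for each body.
The Moon: (7.34 × 10²²) / (3.84 × 10⁸)³ = 1.296 × 10⁻³
The Sun: (1.99 × 10³⁰) / (1.50 × 10¹¹)³ = 5.896 × 10⁻⁴
Ratio (larger/smaller) = 2.20

The Moon, by a factor of ≈ 2.20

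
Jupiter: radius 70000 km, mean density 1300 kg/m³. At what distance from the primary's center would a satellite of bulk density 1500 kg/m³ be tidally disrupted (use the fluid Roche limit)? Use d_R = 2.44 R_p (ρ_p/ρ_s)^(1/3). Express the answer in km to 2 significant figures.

1.6 × 10⁵ km

d_R = 2.44 × 70000 km × (1300/1500)^(1/3)
    = 1.6 × 10⁵ km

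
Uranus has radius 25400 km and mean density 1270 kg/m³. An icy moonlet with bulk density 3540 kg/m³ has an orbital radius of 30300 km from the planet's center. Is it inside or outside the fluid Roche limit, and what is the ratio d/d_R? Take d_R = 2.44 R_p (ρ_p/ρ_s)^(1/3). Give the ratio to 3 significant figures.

d_R = 2.44 × (25400 km) × (1270/3540)^(1/3) = 44040 km
d/d_R = (30300) / (44040) = 0.688
Since d/d_R < 1, the body is inside the Roche limit.

inside; d/d_R ≈ 0.688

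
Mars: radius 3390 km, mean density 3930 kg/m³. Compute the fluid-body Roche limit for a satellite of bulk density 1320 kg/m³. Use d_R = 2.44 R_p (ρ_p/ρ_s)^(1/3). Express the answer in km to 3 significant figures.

11900 km

d_R = 2.44 × 3390 km × (3930/1320)^(1/3)
    = 11900 km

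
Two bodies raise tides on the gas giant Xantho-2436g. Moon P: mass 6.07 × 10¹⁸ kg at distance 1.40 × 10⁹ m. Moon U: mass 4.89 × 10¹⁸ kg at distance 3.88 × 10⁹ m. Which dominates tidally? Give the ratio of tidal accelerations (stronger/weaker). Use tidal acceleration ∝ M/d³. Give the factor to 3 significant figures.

Tidal acceleration ∝ M/d³, so compare M/d³ for each.
Moon P: (6.07 × 10¹⁸) / (1.40 × 10⁹)³ = 2.212 × 10⁻⁹
Moon U: (4.89 × 10¹⁸) / (3.88 × 10⁹)³ = 8.372 × 10⁻¹¹
Ratio (larger/smaller) = 26.4

Moon P, by a factor of ≈ 26.4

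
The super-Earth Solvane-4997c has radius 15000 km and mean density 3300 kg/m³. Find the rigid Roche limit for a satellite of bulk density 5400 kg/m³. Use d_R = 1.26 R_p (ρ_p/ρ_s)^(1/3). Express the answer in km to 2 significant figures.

d_R = 1.26 × 15000 km × (3300/5400)^(1/3)
    = 16000 km

16000 km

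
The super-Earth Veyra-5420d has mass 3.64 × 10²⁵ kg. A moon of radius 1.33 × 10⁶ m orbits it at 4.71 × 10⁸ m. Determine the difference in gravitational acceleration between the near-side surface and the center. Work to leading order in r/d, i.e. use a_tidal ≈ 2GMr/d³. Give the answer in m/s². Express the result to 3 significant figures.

6.18 × 10⁻⁵ m/s²

Δa = 2GMr/d³
   = 2 × (6.674 × 10⁻¹¹) × (3.64 × 10²⁵) × (1.33 × 10⁶) / (4.71 × 10⁸)³
   = 6.18 × 10⁻⁵ m/s²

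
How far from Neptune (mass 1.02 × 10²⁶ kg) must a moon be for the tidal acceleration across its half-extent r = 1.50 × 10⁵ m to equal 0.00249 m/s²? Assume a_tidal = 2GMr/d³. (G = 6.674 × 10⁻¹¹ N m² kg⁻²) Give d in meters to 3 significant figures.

9.36 × 10⁷ m

2GMr/d³ = a_tidal  ⇒  d = (2GMr / a_tidal)^(1/3)
d = (2 × 6.674×10⁻¹¹ × (1.02 × 10²⁶) × (1.50 × 10⁵) / (0.00249))^(1/3)
  = 9.36 × 10⁷ m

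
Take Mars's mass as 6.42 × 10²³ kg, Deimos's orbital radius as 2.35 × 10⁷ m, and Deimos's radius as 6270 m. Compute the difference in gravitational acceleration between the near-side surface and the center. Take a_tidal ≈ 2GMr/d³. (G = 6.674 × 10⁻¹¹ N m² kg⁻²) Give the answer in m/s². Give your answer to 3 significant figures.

Δa = 2GMr/d³
   = 2 × (6.674 × 10⁻¹¹) × (6.42 × 10²³) × (6270) / (2.35 × 10⁷)³
   = 4.14 × 10⁻⁵ m/s²

4.14 × 10⁻⁵ m/s²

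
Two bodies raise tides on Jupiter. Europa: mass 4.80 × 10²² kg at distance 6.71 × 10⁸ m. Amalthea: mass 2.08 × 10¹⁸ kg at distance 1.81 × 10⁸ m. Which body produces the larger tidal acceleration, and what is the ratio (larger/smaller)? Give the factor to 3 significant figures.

Europa, by a factor of ≈ 453

The tide-raising term goes as M/d³ (the gradient of a 1/d² field).
Europa: (4.80 × 10²²) / (6.71 × 10⁸)³ = 1.589 × 10⁻⁴
Amalthea: (2.08 × 10¹⁸) / (1.81 × 10⁸)³ = 3.508 × 10⁻⁷
Ratio (larger/smaller) = 453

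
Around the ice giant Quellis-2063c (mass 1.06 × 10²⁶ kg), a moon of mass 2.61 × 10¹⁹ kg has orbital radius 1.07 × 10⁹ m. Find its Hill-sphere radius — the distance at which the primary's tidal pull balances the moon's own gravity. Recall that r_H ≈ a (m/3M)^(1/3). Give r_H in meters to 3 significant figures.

r_H ≈ a (m/3M)^(1/3)
    = (1.07 × 10⁹) × (2.61 × 10¹⁹ / (3 × 1.06 × 10²⁶))^(1/3)
    = 4.65 × 10⁶ m

4.65 × 10⁶ m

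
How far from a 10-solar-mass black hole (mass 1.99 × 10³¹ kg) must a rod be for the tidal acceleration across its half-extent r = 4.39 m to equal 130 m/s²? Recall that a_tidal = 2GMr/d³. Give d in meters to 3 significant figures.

2GMr/d³ = a_tidal  ⇒  d = (2GMr / a_tidal)^(1/3)
d = (2 × 6.674×10⁻¹¹ × (1.99 × 10³¹) × (4.39) / (130))^(1/3)
  = 4.48 × 10⁶ m

4.48 × 10⁶ m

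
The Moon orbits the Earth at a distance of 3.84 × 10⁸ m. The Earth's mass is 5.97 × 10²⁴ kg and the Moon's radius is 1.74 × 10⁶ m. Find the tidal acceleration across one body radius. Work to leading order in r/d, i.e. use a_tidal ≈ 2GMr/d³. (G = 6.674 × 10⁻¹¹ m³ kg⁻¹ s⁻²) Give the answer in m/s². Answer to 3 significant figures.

2.45 × 10⁻⁵ m/s²

Differencing GM/(d−r)² and GM/d² to first order in r/d gives 2GMr/d³.
a_tidal = 2GMr/d³
        = 2 × (6.674 × 10⁻¹¹) × (5.97 × 10²⁴) × (1.74 × 10⁶) / (3.84 × 10⁸)³
        = 2.45 × 10⁻⁵ m/s²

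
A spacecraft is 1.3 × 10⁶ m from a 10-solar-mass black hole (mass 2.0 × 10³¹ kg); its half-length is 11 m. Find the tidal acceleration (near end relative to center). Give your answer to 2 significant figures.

1.3 × 10⁴ m/s²

The tidal stretch is the gradient of GM/d² times the body's extent r, hence the 1/d³ dependence.
a_tidal = 2GMr/d³
        = 2 × (6.674 × 10⁻¹¹) × (2.0 × 10³¹) × (11) / (1.3 × 10⁶)³
        = 1.3 × 10⁴ m/s²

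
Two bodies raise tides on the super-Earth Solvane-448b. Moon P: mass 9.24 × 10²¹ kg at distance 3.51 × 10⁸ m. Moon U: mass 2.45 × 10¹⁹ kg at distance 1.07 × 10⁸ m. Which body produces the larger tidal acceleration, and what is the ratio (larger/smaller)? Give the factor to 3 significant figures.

Moon P, by a factor of ≈ 10.7

Compare M/d³ for the two perturbers:
Moon P: (9.24 × 10²¹) / (3.51 × 10⁸)³ = 2.137 × 10⁻⁴
Moon U: (2.45 × 10¹⁹) / (1.07 × 10⁸)³ = 2.000 × 10⁻⁵
Ratio (larger/smaller) = 10.7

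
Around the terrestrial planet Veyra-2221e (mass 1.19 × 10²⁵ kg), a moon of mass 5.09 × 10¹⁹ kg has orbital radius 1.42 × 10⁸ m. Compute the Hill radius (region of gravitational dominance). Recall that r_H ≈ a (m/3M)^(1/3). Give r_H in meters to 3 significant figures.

1.60 × 10⁶ m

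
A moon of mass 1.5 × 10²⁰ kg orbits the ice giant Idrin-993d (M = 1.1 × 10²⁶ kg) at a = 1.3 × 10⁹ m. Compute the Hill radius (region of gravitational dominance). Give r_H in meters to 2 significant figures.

r_H ≈ a (m/3M)^(1/3)
    = (1.3 × 10⁹) × (1.5 × 10²⁰ / (3 × 1.1 × 10²⁶))^(1/3)
    = 1.0 × 10⁷ m

1.0 × 10⁷ m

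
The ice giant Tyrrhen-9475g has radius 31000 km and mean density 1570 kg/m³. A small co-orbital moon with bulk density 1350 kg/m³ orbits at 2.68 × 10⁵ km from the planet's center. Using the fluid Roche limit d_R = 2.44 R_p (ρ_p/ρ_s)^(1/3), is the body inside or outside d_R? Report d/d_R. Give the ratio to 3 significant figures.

outside; d/d_R ≈ 3.37

d_R = 2.44 × (31000 km) × (1570/1350)^(1/3) = 79540 km
d/d_R = (2.68 × 10⁵) / (79540) = 3.37
Since d/d_R > 1, the body is outside the Roche limit.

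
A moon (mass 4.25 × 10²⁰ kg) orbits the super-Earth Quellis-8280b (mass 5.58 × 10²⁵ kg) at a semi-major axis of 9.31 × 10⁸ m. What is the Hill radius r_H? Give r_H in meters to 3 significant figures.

1.27 × 10⁷ m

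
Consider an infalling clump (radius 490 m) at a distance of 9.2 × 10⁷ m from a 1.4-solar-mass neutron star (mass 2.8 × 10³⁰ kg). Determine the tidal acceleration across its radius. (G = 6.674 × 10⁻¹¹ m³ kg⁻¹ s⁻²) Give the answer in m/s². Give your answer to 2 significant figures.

Δg = 2GMr/d³
   = 2 × (6.674 × 10⁻¹¹) × (2.8 × 10³⁰) × (490) / (9.2 × 10⁷)³
   = 2.4 × 10⁻¹ m/s²

2.4 × 10⁻¹ m/s²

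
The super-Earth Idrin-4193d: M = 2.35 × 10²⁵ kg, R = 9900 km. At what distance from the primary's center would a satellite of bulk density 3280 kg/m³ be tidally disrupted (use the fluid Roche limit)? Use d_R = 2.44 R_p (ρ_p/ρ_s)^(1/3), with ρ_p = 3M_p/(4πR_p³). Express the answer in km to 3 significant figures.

29200 km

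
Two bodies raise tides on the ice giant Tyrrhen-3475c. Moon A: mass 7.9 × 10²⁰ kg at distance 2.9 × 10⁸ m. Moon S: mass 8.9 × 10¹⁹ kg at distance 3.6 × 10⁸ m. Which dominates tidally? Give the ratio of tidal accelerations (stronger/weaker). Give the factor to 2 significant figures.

Moon A, by a factor of ≈ 17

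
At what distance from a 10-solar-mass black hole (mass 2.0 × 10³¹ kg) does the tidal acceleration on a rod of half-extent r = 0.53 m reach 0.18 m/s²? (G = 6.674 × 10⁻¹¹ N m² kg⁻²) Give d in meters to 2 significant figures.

2.0 × 10⁷ m

2GMr/d³ = a_tidal  ⇒  d = (2GMr / a_tidal)^(1/3)
d = (2 × 6.674×10⁻¹¹ × (2.0 × 10³¹) × (0.53) / (0.18))^(1/3)
  = 2.0 × 10⁷ m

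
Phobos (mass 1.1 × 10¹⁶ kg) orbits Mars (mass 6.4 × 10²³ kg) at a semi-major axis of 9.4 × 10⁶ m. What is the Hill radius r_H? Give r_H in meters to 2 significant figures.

r_H ≈ a (m/3M)^(1/3)
    = (9.4 × 10⁶) × (1.1 × 10¹⁶ / (3 × 6.4 × 10²³))^(1/3)
    = 1.7 × 10⁴ m

1.7 × 10⁴ m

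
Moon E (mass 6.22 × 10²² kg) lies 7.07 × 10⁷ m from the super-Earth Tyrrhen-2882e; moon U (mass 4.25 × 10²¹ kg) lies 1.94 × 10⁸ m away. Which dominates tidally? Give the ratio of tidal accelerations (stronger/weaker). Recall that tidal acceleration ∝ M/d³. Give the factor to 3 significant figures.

Tidal stretch scales as M/d³; compute that for each body.
Moon E: (6.22 × 10²²) / (7.07 × 10⁷)³ = 1.760 × 10⁻¹
Moon U: (4.25 × 10²¹) / (1.94 × 10⁸)³ = 5.821 × 10⁻⁴
Ratio (larger/smaller) = 302

Moon E, by a factor of ≈ 302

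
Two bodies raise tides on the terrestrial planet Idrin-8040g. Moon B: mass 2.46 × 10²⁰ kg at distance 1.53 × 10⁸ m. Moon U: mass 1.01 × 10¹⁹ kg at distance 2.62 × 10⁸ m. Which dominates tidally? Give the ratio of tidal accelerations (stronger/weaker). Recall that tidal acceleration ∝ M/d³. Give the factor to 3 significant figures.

Tidal acceleration ∝ M/d³, so compare M/d³ for each.
Moon B: (2.46 × 10²⁰) / (1.53 × 10⁸)³ = 6.868 × 10⁻⁵
Moon U: (1.01 × 10¹⁹) / (2.62 × 10⁸)³ = 5.616 × 10⁻⁷
Ratio (larger/smaller) = 122

Moon B, by a factor of ≈ 122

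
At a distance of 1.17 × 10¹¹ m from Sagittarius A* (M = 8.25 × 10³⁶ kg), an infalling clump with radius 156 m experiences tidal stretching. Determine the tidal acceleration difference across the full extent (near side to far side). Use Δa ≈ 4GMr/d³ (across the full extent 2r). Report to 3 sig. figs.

2.15 × 10⁻⁴ m/s²

Δa = 4GMr/d³
   = 4 × (6.674 × 10⁻¹¹) × (8.25 × 10³⁶) × (156) / (1.17 × 10¹¹)³
   = 2.15 × 10⁻⁴ m/s²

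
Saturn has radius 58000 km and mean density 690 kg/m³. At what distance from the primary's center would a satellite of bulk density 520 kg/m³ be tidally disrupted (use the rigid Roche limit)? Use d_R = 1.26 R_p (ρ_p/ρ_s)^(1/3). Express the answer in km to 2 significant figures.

d_R = 1.26 × 58000 km × (690/520)^(1/3)
    = 80000 km

80000 km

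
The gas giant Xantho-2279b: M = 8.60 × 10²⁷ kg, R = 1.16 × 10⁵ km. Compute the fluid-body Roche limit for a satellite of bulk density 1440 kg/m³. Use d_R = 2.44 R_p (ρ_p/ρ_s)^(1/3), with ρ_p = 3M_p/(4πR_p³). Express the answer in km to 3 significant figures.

2.75 × 10⁵ km

ρ_p = 3M_p/(4πR_p³) = 3 × (8.60 × 10²⁷) / (4π × (1.16 × 10⁸ m)³) = 1320 kg/m³
d_R = 2.44 × 1.16 × 10⁵ km × (1320/1440)^(1/3)
    = 2.75 × 10⁵ km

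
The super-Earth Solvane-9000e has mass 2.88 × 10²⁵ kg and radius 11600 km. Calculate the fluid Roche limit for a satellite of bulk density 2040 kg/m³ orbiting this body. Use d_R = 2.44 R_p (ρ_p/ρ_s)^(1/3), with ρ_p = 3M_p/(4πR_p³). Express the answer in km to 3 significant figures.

ρ_p = 3M_p/(4πR_p³) = 3 × (2.88 × 10²⁵) / (4π × (1.16 × 10⁷ m)³) = 4400 kg/m³
d_R = 2.44 × 11600 km × (4400/2040)^(1/3)
    = 36600 km

36600 km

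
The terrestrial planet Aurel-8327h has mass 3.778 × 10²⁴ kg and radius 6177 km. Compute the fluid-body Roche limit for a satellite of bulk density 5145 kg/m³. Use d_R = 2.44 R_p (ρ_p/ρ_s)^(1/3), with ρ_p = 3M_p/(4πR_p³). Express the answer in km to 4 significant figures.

ρ_p = 3M_p/(4πR_p³) = 3 × (3.778 × 10²⁴) / (4π × (6.177 × 10⁶ m)³) = 3827 kg/m³
d_R = 2.44 × 6177 km × (3827/5145)^(1/3)
    = 13660 km

13660 km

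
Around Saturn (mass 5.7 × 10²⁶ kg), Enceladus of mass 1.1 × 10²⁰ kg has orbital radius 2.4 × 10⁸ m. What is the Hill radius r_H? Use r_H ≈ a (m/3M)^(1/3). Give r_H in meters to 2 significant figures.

9.6 × 10⁵ m

r_H ≈ a (m/3M)^(1/3)
    = (2.4 × 10⁸) × (1.1 × 10²⁰ / (3 × 5.7 × 10²⁶))^(1/3)
    = 9.6 × 10⁵ m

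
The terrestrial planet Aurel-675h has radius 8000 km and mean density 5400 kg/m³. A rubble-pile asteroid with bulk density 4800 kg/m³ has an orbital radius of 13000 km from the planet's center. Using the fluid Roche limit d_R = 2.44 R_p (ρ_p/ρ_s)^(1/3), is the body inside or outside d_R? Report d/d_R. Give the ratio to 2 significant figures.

inside; d/d_R ≈ 0.64

d_R = 2.44 × (8000 km) × (5400/4800)^(1/3) = 20300 km
d/d_R = (13000) / (20300) = 0.64
Since d/d_R < 1, the body is inside the Roche limit.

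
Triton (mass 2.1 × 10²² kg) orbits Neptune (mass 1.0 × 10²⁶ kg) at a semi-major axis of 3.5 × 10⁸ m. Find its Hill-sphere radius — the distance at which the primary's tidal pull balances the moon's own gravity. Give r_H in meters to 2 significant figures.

1.4 × 10⁷ m

r_H ≈ a (m/3M)^(1/3)
    = (3.5 × 10⁸) × (2.1 × 10²² / (3 × 1.0 × 10²⁶))^(1/3)
    = 1.4 × 10⁷ m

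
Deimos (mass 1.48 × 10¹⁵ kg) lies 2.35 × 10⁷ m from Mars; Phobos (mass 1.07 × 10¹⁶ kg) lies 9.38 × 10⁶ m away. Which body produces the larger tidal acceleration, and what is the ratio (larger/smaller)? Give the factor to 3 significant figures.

The tide-raising term goes as M/d³ (the gradient of a 1/d² field).
Deimos: (1.48 × 10¹⁵) / (2.35 × 10⁷)³ = 1.140 × 10⁻⁷
Phobos: (1.07 × 10¹⁶) / (9.38 × 10⁶)³ = 1.297 × 10⁻⁵
Ratio (larger/smaller) = 114

Phobos, by a factor of ≈ 114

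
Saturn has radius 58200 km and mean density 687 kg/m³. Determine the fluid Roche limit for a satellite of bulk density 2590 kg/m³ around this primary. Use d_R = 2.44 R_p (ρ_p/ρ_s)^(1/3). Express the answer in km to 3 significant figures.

91200 km

d_R = 2.44 × 58200 km × (687/2590)^(1/3)
    = 91200 km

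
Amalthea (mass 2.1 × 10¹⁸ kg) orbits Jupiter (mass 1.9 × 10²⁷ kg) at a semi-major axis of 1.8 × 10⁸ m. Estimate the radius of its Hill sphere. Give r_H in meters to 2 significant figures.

r_H ≈ a (m/3M)^(1/3)
    = (1.8 × 10⁸) × (2.1 × 10¹⁸ / (3 × 1.9 × 10²⁷))^(1/3)
    = 1.3 × 10⁵ m

1.3 × 10⁵ m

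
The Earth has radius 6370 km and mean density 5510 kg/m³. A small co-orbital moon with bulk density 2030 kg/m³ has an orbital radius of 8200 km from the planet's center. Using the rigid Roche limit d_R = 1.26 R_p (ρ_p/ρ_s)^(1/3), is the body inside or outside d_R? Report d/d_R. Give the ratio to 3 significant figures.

inside; d/d_R ≈ 0.732

d_R = 1.26 × (6370 km) × (5510/2030)^(1/3) = 11200 km
d/d_R = (8200) / (11200) = 0.732
Since d/d_R < 1, the body is inside the Roche limit.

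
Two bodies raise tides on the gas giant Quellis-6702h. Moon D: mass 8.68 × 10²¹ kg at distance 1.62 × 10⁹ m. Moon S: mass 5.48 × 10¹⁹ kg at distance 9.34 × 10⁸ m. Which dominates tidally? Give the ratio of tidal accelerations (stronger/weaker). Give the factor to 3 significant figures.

Moon D, by a factor of ≈ 30.4

Compare M/d³ for the two perturbers:
Moon D: (8.68 × 10²¹) / (1.62 × 10⁹)³ = 2.042 × 10⁻⁶
Moon S: (5.48 × 10¹⁹) / (9.34 × 10⁸)³ = 6.726 × 10⁻⁸
Ratio (larger/smaller) = 30.4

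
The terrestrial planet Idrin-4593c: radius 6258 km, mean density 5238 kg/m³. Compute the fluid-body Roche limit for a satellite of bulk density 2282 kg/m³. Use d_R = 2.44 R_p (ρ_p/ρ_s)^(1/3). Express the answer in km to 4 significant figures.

20140 km

d_R = 2.44 × 6258 km × (5238/2282)^(1/3)
    = 20140 km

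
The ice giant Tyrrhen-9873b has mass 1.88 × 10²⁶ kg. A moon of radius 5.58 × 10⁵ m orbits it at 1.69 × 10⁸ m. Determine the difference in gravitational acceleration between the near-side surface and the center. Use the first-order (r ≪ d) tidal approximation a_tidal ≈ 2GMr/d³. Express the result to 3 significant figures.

2.90 × 10⁻³ m/s²

Differencing GM/(d−r)² and GM/d² to first order in r/d gives 2GMr/d³.
Δa = 2GMr/d³
   = 2 × (6.674 × 10⁻¹¹) × (1.88 × 10²⁶) × (5.58 × 10⁵) / (1.69 × 10⁸)³
   = 2.90 × 10⁻³ m/s²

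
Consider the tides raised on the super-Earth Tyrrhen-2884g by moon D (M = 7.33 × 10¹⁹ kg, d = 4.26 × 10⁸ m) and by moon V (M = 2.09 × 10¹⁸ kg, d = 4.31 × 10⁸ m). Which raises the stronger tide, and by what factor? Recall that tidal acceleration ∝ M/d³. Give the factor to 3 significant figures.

Tidal acceleration ∝ M/d³, so compare M/d³ for each.
Moon D: (7.33 × 10¹⁹) / (4.26 × 10⁸)³ = 9.481 × 10⁻⁷
Moon V: (2.09 × 10¹⁸) / (4.31 × 10⁸)³ = 2.610 × 10⁻⁸
Ratio (larger/smaller) = 36.3

Moon D, by a factor of ≈ 36.3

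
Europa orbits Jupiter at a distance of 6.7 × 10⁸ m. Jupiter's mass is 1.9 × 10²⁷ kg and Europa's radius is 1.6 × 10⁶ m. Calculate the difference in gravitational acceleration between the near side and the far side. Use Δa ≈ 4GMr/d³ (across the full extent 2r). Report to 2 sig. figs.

Δa = 4GMr/d³
   = 4 × (6.674 × 10⁻¹¹) × (1.9 × 10²⁷) × (1.6 × 10⁶) / (6.7 × 10⁸)³
   = 2.7 × 10⁻³ m/s²

2.7 × 10⁻³ m/s²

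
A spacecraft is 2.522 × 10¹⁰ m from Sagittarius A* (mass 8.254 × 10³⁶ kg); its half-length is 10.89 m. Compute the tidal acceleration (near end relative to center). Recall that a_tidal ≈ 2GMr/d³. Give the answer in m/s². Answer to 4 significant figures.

a_tidal = 2GMr/d³
        = 2 × (6.674 × 10⁻¹¹) × (8.254 × 10³⁶) × (10.89) / (2.522 × 10¹⁰)³
        = 7.480 × 10⁻⁴ m/s²

7.480 × 10⁻⁴ m/s²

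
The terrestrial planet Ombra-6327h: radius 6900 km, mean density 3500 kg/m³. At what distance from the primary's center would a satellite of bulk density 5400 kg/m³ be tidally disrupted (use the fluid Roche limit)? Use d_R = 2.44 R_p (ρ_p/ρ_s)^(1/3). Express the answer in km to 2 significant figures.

15000 km

d_R = 2.44 × 6900 km × (3500/5400)^(1/3)
    = 15000 km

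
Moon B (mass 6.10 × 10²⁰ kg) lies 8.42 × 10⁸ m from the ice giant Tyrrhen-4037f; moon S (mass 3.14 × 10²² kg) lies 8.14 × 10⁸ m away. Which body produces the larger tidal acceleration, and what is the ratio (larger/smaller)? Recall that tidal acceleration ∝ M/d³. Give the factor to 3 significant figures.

The tide-raising term goes as M/d³ (the gradient of a 1/d² field).
Moon B: (6.10 × 10²⁰) / (8.42 × 10⁸)³ = 1.022 × 10⁻⁶
Moon S: (3.14 × 10²²) / (8.14 × 10⁸)³ = 5.822 × 10⁻⁵
Ratio (larger/smaller) = 57.0

Moon S, by a factor of ≈ 57.0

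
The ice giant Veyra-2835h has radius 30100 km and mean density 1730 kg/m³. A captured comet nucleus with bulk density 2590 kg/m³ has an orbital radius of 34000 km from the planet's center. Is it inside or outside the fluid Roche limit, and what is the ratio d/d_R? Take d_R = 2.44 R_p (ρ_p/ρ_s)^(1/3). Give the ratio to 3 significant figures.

d_R = 2.44 × (30100 km) × (1730/2590)^(1/3) = 64200 km
d/d_R = (34000) / (64200) = 0.530
Since d/d_R < 1, the body is inside the Roche limit.

inside; d/d_R ≈ 0.530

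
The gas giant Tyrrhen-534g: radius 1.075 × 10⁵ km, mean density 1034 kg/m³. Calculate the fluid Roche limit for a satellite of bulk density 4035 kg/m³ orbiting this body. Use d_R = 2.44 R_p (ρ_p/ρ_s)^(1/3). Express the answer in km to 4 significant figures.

d_R = 2.44 × 1.075 × 10⁵ km × (1034/4035)^(1/3)
    = 1.666 × 10⁵ km

1.666 × 10⁵ km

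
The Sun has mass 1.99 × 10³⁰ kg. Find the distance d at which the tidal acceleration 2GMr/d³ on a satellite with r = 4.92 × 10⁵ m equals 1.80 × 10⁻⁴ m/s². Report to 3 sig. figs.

8.99 × 10⁹ m

2GMr/d³ = a_tidal  ⇒  d = (2GMr / a_tidal)^(1/3)
d = (2 × 6.674×10⁻¹¹ × (1.99 × 10³⁰) × (4.92 × 10⁵) / (1.80 × 10⁻⁴))^(1/3)
  = 8.99 × 10⁹ m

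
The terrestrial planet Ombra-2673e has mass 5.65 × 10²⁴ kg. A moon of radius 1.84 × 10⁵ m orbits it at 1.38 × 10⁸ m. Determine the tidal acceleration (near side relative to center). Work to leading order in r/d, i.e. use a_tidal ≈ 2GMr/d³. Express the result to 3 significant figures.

5.28 × 10⁻⁵ m/s²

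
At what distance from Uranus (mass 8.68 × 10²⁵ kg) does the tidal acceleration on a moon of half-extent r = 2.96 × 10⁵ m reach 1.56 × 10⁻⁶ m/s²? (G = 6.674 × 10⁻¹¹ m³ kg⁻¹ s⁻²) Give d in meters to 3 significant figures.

2GMr/d³ = a_tidal  ⇒  d = (2GMr / a_tidal)^(1/3)
d = (2 × 6.674×10⁻¹¹ × (8.68 × 10²⁵) × (2.96 × 10⁵) / (1.56 × 10⁻⁶))^(1/3)
  = 1.30 × 10⁹ m

1.30 × 10⁹ m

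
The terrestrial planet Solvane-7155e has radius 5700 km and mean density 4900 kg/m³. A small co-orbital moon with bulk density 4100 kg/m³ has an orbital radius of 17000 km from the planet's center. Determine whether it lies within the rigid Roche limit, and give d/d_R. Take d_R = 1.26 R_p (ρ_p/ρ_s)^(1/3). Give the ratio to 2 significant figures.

outside; d/d_R ≈ 2.2

d_R = 1.26 × (5700 km) × (4900/4100)^(1/3) = 7622 km
d/d_R = (17000) / (7622) = 2.2
Since d/d_R > 1, the body is outside the Roche limit.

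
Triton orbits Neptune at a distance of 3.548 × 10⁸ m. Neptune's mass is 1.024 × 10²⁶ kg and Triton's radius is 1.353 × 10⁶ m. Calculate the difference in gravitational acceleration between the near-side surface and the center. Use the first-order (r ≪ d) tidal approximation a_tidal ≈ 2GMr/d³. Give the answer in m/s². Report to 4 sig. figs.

4.141 × 10⁻⁴ m/s²

Δa = 2GMr/d³
   = 2 × (6.674 × 10⁻¹¹) × (1.024 × 10²⁶) × (1.353 × 10⁶) / (3.548 × 10⁸)³
   = 4.141 × 10⁻⁴ m/s²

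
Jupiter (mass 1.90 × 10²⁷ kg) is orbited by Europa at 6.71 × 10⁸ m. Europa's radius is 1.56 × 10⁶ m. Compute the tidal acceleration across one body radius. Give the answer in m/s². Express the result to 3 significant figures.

Δg = 2GMr/d³
   = 2 × (6.674 × 10⁻¹¹) × (1.90 × 10²⁷) × (1.56 × 10⁶) / (6.71 × 10⁸)³
   = 1.31 × 10⁻³ m/s²

1.31 × 10⁻³ m/s²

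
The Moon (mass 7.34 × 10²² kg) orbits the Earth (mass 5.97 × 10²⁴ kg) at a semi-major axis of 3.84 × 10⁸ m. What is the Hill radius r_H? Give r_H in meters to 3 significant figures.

r_H ≈ a (m/3M)^(1/3)
    = (3.84 × 10⁸) × (7.34 × 10²² / (3 × 5.97 × 10²⁴))^(1/3)
    = 6.15 × 10⁷ m

6.15 × 10⁷ m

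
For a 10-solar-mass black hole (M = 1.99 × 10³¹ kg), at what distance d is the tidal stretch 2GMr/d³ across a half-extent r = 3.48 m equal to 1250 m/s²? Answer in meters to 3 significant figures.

2GMr/d³ = a_tidal  ⇒  d = (2GMr / a_tidal)^(1/3)
d = (2 × 6.674×10⁻¹¹ × (1.99 × 10³¹) × (3.48) / (1250))^(1/3)
  = 1.95 × 10⁶ m

1.95 × 10⁶ m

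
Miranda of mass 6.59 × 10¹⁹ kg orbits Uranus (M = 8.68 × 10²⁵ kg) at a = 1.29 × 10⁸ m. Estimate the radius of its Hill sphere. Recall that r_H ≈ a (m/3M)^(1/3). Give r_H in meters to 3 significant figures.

r_H ≈ a (m/3M)^(1/3)
    = (1.29 × 10⁸) × (6.59 × 10¹⁹ / (3 × 8.68 × 10²⁵))^(1/3)
    = 8.16 × 10⁵ m

8.16 × 10⁵ m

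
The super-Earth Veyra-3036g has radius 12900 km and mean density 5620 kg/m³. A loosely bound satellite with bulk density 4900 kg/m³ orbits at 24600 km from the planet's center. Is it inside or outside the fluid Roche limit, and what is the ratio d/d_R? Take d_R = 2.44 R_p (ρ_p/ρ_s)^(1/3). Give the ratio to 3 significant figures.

inside; d/d_R ≈ 0.747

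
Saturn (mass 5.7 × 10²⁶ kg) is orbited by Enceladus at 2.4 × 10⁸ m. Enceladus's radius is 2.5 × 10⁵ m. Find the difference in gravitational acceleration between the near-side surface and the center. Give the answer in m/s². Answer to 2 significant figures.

Δa = 2GMr/d³
   = 2 × (6.674 × 10⁻¹¹) × (5.7 × 10²⁶) × (2.5 × 10⁵) / (2.4 × 10⁸)³
   = 1.4 × 10⁻³ m/s²

1.4 × 10⁻³ m/s²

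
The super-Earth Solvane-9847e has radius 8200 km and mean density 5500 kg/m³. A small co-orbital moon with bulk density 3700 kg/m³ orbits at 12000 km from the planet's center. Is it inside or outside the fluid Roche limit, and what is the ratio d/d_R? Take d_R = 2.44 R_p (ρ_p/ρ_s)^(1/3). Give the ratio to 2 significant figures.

d_R = 2.44 × (8200 km) × (5500/3700)^(1/3) = 22830 km
d/d_R = (12000) / (22830) = 0.53
Since d/d_R < 1, the body is inside the Roche limit.

inside; d/d_R ≈ 0.53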